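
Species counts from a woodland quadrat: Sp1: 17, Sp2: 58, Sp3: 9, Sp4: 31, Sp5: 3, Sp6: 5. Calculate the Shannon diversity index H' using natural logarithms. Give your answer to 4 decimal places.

1.3875

Total N = 17+58+9+31+3+5 = 123, so the proportions are 0.138211, 0.471545, 0.073171, 0.252033, 0.02439, 0.04065 (working shown to 6 dp, full precision carried).
Each pᵢ ln pᵢ term: 0.138211×(-1.978971)=-0.273516, 0.471545×(-0.751741)=-0.354480, 0.073171×(-2.614960)=-0.191339, 0.252033×(-1.378197)=-0.347351, 0.02439×(-3.713572)=-0.090575, 0.04065×(-3.202746)=-0.130193.
Sum = -1.387453, so H' = 1.3875.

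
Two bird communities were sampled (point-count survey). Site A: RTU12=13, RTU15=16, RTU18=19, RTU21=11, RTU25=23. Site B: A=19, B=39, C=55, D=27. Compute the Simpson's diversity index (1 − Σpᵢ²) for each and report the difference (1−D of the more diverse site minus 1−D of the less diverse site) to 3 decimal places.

Site A: N=82, proportions 0.15854, 0.19512, 0.23171, 0.13415, 0.28049, giving 1−D = 0.78644 (working shown to 5 dp, full precision carried).
Site B: N=140, proportions 0.13571, 0.27857, 0.39286, 0.19286, giving 1−D = 0.71245.
Difference = |0.78644 − 0.71245| = 0.07399, i.e. 0.074 to 3 decimal places.

0.074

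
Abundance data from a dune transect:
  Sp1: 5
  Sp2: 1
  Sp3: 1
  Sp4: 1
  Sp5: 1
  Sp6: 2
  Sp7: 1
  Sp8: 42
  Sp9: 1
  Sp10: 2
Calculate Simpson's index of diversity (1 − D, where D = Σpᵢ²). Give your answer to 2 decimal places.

Total N = 5+1+1+1+1+2+1+42+1+2 = 57, so the proportions are 0.0877, 0.0175, 0.0175, 0.0175, 0.0175, 0.0351, 0.0175, 0.7368, 0.0175, 0.0351 (working shown to 4 dp, full precision carried).
D = 0.0877² + 0.0175² + 0.0175² + 0.0175² + 0.0175² + 0.0351² + 0.0175² + 0.7368² + 0.0175² + 0.0351² = 0.0077 + 0.0003 + 0.0003 + 0.0003 + 0.0003 + 0.0012 + 0.0003 + 0.5429 + 0.0003 + 0.0012 = 0.5549.
So 1 − D = 0.4451, i.e. 0.45 to 2 decimal places.

0.45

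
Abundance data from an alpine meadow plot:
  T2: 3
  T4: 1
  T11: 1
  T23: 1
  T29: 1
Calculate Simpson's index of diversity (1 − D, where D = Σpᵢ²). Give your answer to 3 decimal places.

0.735

Total N = 3+1+1+1+1 = 7, so the proportions are 0.42857, 0.14286, 0.14286, 0.14286, 0.14286 (working shown to 5 dp, full precision carried).
D = 0.42857² + 0.14286² + 0.14286² + 0.14286² + 0.14286² = 0.18367 + 0.02041 + 0.02041 + 0.02041 + 0.02041 = 0.26531.
So 1 − D = 0.73469, i.e. 0.735 to 3 decimal places.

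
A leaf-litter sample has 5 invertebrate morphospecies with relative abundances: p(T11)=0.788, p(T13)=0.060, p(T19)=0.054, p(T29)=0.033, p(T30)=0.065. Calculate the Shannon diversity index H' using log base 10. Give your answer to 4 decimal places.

0.3493

Each pᵢ log₁₀ pᵢ term (working shown to 6 dp, full precision carried): 0.788×(-0.103474)=-0.081537, 0.06×(-1.221849)=-0.073311, 0.054×(-1.267606)=-0.068451, 0.033×(-1.481486)=-0.048889, 0.065×(-1.187087)=-0.077161.
Sum = -0.349349, so H' = 0.3493.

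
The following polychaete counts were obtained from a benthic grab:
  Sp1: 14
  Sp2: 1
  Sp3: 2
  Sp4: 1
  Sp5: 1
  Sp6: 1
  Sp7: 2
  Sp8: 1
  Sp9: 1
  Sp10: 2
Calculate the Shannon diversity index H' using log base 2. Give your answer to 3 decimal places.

2.420

Total N = 14+1+2+1+1+1+2+1+1+2 = 26, so the proportions are 0.53846, 0.03846, 0.07692, 0.03846, 0.03846, 0.03846, 0.07692, 0.03846, 0.03846, 0.07692 (working shown to 5 dp, full precision carried).
Each pᵢ log₂ pᵢ term: 0.53846×(-0.89308)=-0.48089, 0.03846×(-4.70044)=-0.18079, 0.07692×(-3.70044)=-0.28465, 0.03846×(-4.70044)=-0.18079, 0.03846×(-4.70044)=-0.18079, 0.03846×(-4.70044)=-0.18079, 0.07692×(-3.70044)=-0.28465, 0.03846×(-4.70044)=-0.18079, 0.03846×(-4.70044)=-0.18079, 0.07692×(-3.70044)=-0.28465.
Sum = -2.41956, so H' = 2.420.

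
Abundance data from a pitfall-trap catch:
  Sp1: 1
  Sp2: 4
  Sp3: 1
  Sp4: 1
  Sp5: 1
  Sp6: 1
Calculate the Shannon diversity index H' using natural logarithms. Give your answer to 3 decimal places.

Total N = 1+4+1+1+1+1 = 9, so the proportions are 0.11111, 0.44444, 0.11111, 0.11111, 0.11111, 0.11111 (working shown to 5 dp, full precision carried).
Each pᵢ ln pᵢ term: 0.11111×(-2.19722)=-0.24414, 0.44444×(-0.81093)=-0.36041, 0.11111×(-2.19722)=-0.24414, 0.11111×(-2.19722)=-0.24414, 0.11111×(-2.19722)=-0.24414, 0.11111×(-2.19722)=-0.24414.
Sum = -1.58109, so H' = 1.581.

1.581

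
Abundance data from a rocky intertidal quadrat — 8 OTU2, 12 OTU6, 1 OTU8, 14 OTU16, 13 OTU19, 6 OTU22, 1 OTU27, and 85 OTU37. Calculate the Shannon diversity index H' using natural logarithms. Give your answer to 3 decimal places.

Total N = 8+12+1+14+13+6+1+85 = 140, so the proportions are 0.05714, 0.08571, 0.00714, 0.1, 0.09286, 0.04286, 0.00714, 0.60714 (working shown to 5 dp, full precision carried).
Each pᵢ ln pᵢ term: 0.05714×(-2.86220)=-0.16355, 0.08571×(-2.45674)=-0.21058, 0.00714×(-4.94164)=-0.03530, 0.1×(-2.30259)=-0.23026, 0.09286×(-2.37669)=-0.22069, 0.04286×(-3.14988)=-0.13499, 0.00714×(-4.94164)=-0.03530, 0.60714×(-0.49899)=-0.30296.
Sum = -1.33363, so H' = 1.334.

1.334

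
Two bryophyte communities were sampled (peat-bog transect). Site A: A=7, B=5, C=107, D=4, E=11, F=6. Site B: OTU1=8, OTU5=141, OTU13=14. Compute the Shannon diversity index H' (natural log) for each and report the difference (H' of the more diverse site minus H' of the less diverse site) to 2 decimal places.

0.43

Site A: N=140, proportions 0.05, 0.0357, 0.7643, 0.0286, 0.0786, 0.0429, giving H' = 0.9107 (working shown to 4 dp, full precision carried).
Site B: N=163, proportions 0.0491, 0.865, 0.0859, giving H' = 0.4842.
Difference = |0.9107 − 0.4842| = 0.4265, i.e. 0.43 to 2 decimal places.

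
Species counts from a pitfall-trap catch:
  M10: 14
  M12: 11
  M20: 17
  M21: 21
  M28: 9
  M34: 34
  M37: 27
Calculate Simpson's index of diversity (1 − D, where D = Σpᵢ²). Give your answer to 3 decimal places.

0.830

Total N = 14+11+17+21+9+34+27 = 133, so the proportions are 0.10526, 0.08271, 0.12782, 0.15789, 0.06767, 0.25564, 0.20301 (working shown to 5 dp, full precision carried).
D = 0.10526² + 0.08271² + 0.12782² + 0.15789² + 0.06767² + 0.25564² + 0.20301² = 0.01108 + 0.00684 + 0.01634 + 0.02493 + 0.00458 + 0.06535 + 0.04121 = 0.17033.
So 1 − D = 0.82967, i.e. 0.830 to 3 decimal places.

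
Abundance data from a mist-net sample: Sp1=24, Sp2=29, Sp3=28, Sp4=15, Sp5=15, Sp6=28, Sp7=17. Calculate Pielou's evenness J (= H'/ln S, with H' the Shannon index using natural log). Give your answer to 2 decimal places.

Total N = 24+29+28+15+15+28+17 = 156, so the proportions are 0.1538, 0.1859, 0.1795, 0.0962, 0.0962, 0.1795, 0.109 (working shown to 4 dp, full precision carried).
H' = −Σ pᵢ ln pᵢ = −((-0.2880) + (-0.3128) + (-0.3083) + (-0.2252) + (-0.2252) + (-0.3083) + (-0.2416)) = 1.9093.
With S = 7 species, ln S = 1.9459, so J = 1.9093/1.9459 = 0.9812, i.e. 0.98 to 2 decimal places.

0.98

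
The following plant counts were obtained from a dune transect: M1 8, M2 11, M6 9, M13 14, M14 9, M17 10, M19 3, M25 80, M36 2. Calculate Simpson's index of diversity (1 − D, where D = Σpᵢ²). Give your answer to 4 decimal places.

Total N = 8+11+9+14+9+10+3+80+2 = 146, so the proportions are 0.054795, 0.075342, 0.061644, 0.09589, 0.061644, 0.068493, 0.020548, 0.547945, 0.013699 (working shown to 6 dp, full precision carried).
D = 0.054795² + 0.075342² + 0.061644² + 0.09589² + 0.061644² + 0.068493² + 0.020548² + 0.547945² + 0.013699² = 0.003002 + 0.005676 + 0.003800 + 0.009195 + 0.003800 + 0.004691 + 0.000422 + 0.300244 + 0.000188 = 0.331019.
So 1 − D = 0.668981, i.e. 0.6690 to 4 decimal places.

0.6690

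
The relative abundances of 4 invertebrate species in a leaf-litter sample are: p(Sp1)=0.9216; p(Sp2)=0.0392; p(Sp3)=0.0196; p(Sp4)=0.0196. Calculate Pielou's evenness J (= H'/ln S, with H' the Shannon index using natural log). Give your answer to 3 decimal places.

0.257

H' = −Σ pᵢ ln pᵢ = −((-0.07524) + (-0.12697) + (-0.07707) + (-0.07707)) = 0.35636 (working shown to 5 dp, full precision carried).
With S = 4 species, ln S = 1.38629, so J = 0.35636/1.38629 = 0.25706, i.e. 0.257 to 3 decimal places.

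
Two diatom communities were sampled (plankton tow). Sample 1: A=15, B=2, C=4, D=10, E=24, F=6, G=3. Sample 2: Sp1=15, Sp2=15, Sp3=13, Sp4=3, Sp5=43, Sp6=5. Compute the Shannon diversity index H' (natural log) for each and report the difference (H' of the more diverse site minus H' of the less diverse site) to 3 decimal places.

0.162

Sample 1: N=64, proportions 0.23438, 0.03125, 0.0625, 0.15625, 0.375, 0.09375, 0.04688, giving H' = 1.64486 (working shown to 5 dp, full precision carried).
Sample 2: N=94, proportions 0.15957, 0.15957, 0.1383, 0.03191, 0.45745, 0.05319, giving H' = 1.48308.
Difference = |1.64486 − 1.48308| = 0.16178, i.e. 0.162 to 3 decimal places.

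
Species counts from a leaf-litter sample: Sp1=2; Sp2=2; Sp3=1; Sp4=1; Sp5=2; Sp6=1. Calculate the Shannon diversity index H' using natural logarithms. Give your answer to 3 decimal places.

1.735

Total N = 2+2+1+1+2+1 = 9, so the proportions are 0.22222, 0.22222, 0.11111, 0.11111, 0.22222, 0.11111 (working shown to 5 dp, full precision carried).
Each pᵢ ln pᵢ term: 0.22222×(-1.50408)=-0.33424, 0.22222×(-1.50408)=-0.33424, 0.11111×(-2.19722)=-0.24414, 0.11111×(-2.19722)=-0.24414, 0.22222×(-1.50408)=-0.33424, 0.11111×(-2.19722)=-0.24414.
Sum = -1.73513, so H' = 1.735.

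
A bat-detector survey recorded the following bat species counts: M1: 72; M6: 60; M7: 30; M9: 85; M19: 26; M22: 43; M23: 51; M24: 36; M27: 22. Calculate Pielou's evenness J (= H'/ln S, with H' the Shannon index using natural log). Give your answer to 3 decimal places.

0.958

Total N = 72+60+30+85+26+43+51+36+22 = 425, so the proportions are 0.16941, 0.14118, 0.07059, 0.2, 0.06118, 0.10118, 0.12, 0.08471, 0.05176 (working shown to 5 dp, full precision carried).
H' = −Σ pᵢ ln pᵢ = −((-0.30078) + (-0.27639) + (-0.18712) + (-0.32189) + (-0.17093) + (-0.23178) + (-0.25443) + (-0.20910) + (-0.15328)) = 2.10570.
With S = 9 species, ln S = 2.19722, so J = 2.10570/2.19722 = 0.95834, i.e. 0.958 to 3 decimal places.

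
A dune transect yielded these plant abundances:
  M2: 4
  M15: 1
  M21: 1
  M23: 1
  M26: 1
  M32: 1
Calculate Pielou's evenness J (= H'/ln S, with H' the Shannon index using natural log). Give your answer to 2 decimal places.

0.88

Total N = 4+1+1+1+1+1 = 9, so the proportions are 0.4444, 0.1111, 0.1111, 0.1111, 0.1111, 0.1111 (working shown to 4 dp, full precision carried).
H' = −Σ pᵢ ln pᵢ = −((-0.3604) + (-0.2441) + (-0.2441) + (-0.2441) + (-0.2441) + (-0.2441)) = 1.5811.
With S = 6 species, ln S = 1.7918, so J = 1.5811/1.7918 = 0.8824, i.e. 0.88 to 2 decimal places.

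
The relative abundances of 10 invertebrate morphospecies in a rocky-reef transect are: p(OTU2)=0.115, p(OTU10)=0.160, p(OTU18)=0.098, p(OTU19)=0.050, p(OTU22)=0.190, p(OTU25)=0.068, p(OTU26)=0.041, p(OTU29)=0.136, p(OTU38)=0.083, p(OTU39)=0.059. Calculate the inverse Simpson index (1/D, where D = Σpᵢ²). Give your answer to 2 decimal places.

8.18

D = 0.115² + 0.16² + 0.098² + 0.05² + 0.19² + 0.068² + 0.041² + 0.136² + 0.083² + 0.059² = 0.013225 + 0.025600 + 0.009604 + 0.002500 + 0.036100 + 0.004624 + 0.001681 + 0.018496 + 0.006889 + 0.003481 = 0.122200 (working shown to 6 dp, full precision carried).
So 1/D = 8.1833, i.e. 8.18 to 2 decimal places.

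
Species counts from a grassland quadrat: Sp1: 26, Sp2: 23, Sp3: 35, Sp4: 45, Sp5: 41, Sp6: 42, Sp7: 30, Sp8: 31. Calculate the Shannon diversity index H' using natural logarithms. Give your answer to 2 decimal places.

Total N = 26+23+35+45+41+42+30+31 = 273, so the proportions are 0.0952, 0.0842, 0.1282, 0.1648, 0.1502, 0.1538, 0.1099, 0.1136 (working shown to 4 dp, full precision carried).
Each pᵢ ln pᵢ term: 0.0952×(-2.3514)=-0.2239, 0.0842×(-2.4740)=-0.2084, 0.1282×(-2.0541)=-0.2633, 0.1648×(-1.8028)=-0.2972, 0.1502×(-1.8959)=-0.2847, 0.1538×(-1.8718)=-0.2880, 0.1099×(-2.2083)=-0.2427, 0.1136×(-2.1755)=-0.2470.
Sum = -2.0553, so H' = 2.06.

2.06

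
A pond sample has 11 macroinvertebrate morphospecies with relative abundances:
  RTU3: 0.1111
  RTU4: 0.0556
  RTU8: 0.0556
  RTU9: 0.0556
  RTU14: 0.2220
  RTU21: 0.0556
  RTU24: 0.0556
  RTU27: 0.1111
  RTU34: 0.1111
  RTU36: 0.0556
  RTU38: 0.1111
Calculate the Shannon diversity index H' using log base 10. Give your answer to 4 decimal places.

Each pᵢ log₁₀ pᵢ term (working shown to 6 dp, full precision carried): 0.1111×(-0.954286)=-0.106021, 0.0556×(-1.254925)=-0.069774, 0.0556×(-1.254925)=-0.069774, 0.0556×(-1.254925)=-0.069774, 0.222×(-0.653647)=-0.145110, 0.0556×(-1.254925)=-0.069774, 0.0556×(-1.254925)=-0.069774, 0.1111×(-0.954286)=-0.106021, 0.1111×(-0.954286)=-0.106021, 0.0556×(-1.254925)=-0.069774, 0.1111×(-0.954286)=-0.106021.
Sum = -0.987837, so H' = 0.9878.

0.9878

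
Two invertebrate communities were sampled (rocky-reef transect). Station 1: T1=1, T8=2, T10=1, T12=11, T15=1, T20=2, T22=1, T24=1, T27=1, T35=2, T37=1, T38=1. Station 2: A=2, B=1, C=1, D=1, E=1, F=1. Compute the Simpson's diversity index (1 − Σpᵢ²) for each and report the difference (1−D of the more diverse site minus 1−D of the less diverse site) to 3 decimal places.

Station 1: N=25, proportions 0.04, 0.08, 0.04, 0.44, 0.04, 0.08, 0.04, 0.04, 0.04, 0.08, 0.04, 0.04, giving 1−D = 0.77440 (working shown to 5 dp, full precision carried).
Station 2: N=7, proportions 0.28571, 0.14286, 0.14286, 0.14286, 0.14286, 0.14286, giving 1−D = 0.81633.
Difference = |0.77440 − 0.81633| = 0.04193, i.e. 0.042 to 3 decimal places.

0.042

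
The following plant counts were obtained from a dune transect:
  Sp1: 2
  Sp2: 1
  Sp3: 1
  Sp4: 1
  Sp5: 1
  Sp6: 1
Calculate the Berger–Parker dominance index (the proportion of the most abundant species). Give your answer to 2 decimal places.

0.29

Total N = 2+1+1+1+1+1 = 7, so the proportions are 0.2857, 0.1429, 0.1429, 0.1429, 0.1429, 0.1429 (working shown to 4 dp, full precision carried).
The largest proportion is 0.2857, i.e. d = 0.29 to 2 decimal places.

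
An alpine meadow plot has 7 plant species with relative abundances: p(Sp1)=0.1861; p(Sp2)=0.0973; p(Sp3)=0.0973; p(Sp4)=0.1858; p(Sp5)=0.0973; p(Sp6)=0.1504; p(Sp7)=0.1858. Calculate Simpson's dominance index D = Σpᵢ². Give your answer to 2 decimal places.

0.15

D = 0.1861² + 0.0973² + 0.0973² + 0.1858² + 0.0973² + 0.1504² + 0.1858² = 0.0346 + 0.0095 + 0.0095 + 0.0345 + 0.0095 + 0.0226 + 0.0345 = 0.1547 (working shown to 4 dp, full precision carried).
To 2 decimal places, D = 0.15.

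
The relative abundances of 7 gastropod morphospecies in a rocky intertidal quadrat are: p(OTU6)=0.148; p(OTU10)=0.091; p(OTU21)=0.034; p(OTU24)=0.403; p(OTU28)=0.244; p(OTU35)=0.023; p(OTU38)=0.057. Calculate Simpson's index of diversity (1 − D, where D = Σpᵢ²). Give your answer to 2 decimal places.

D = 0.148² + 0.091² + 0.034² + 0.403² + 0.244² + 0.023² + 0.057² = 0.0219 + 0.0083 + 0.0012 + 0.1624 + 0.0595 + 0.0005 + 0.0032 = 0.2571 (working shown to 4 dp, full precision carried).
So 1 − D = 0.7429, i.e. 0.74 to 2 decimal places.

0.74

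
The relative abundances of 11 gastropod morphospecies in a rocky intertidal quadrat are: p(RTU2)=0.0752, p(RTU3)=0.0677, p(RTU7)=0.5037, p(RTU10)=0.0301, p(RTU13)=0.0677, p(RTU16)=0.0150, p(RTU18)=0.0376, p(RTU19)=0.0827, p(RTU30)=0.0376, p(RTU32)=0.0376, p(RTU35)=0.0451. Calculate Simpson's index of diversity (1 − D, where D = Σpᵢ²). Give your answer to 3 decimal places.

D = 0.0752² + 0.0677² + 0.5037² + 0.0301² + 0.0677² + 0.015² + 0.0376² + 0.0827² + 0.0376² + 0.0376² + 0.0451² = 0.00566 + 0.00458 + 0.25371 + 0.00091 + 0.00458 + 0.00022 + 0.00141 + 0.00684 + 0.00141 + 0.00141 + 0.00203 = 0.28278 (working shown to 5 dp, full precision carried).
So 1 − D = 0.71722, i.e. 0.717 to 3 decimal places.

0.717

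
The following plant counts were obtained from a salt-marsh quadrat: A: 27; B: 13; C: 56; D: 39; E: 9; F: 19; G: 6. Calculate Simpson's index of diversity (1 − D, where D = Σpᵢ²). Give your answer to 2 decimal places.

Total N = 27+13+56+39+9+19+6 = 169, so the proportions are 0.1598, 0.0769, 0.3314, 0.2308, 0.0533, 0.1124, 0.0355 (working shown to 4 dp, full precision carried).
D = 0.1598² + 0.0769² + 0.3314² + 0.2308² + 0.0533² + 0.1124² + 0.0355² = 0.0255 + 0.0059 + 0.1098 + 0.0533 + 0.0028 + 0.0126 + 0.0013 = 0.2112.
So 1 − D = 0.7888, i.e. 0.79 to 2 decimal places.

0.79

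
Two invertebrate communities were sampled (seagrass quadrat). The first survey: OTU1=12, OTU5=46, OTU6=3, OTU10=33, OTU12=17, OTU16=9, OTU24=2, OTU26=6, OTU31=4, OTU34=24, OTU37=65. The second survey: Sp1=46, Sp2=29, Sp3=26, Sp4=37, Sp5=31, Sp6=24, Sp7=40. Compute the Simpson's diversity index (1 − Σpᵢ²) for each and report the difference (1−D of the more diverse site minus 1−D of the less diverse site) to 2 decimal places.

0.03

The first survey: N=221, proportions 0.0543, 0.2081, 0.0136, 0.1493, 0.0769, 0.0407, 0.009, 0.0271, 0.0181, 0.1086, 0.2941, giving 1−D = 0.8242 (working shown to 4 dp, full precision carried).
The second survey: N=233, proportions 0.1974, 0.1245, 0.1116, 0.1588, 0.133, 0.103, 0.1717, giving 1−D = 0.8501.
Difference = |0.8242 − 0.8501| = 0.0259, i.e. 0.03 to 2 decimal places.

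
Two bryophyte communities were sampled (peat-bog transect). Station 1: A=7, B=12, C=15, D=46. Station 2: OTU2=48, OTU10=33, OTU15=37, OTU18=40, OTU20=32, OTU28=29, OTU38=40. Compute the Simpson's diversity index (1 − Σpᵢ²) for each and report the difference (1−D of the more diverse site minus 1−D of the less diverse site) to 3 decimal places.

0.249

Station 1: N=80, proportions 0.0875, 0.15, 0.1875, 0.575, giving 1−D = 0.6040625 (working shown to 7 dp, full precision carried).
Station 2: N=259, proportions 0.1853282, 0.1274131, 0.1428571, 0.1544402, 0.1235521, 0.1119691, 0.1544402, giving 1−D = 0.8535055.
Difference = |0.6040625 − 0.8535055| = 0.2494430, i.e. 0.249 to 3 decimal places.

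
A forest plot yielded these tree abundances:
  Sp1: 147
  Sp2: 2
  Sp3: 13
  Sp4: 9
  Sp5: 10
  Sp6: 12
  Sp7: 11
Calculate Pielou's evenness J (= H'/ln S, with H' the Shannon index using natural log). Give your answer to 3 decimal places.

Total N = 147+2+13+9+10+12+11 = 204, so the proportions are 0.72059, 0.0098, 0.06373, 0.04412, 0.04902, 0.05882, 0.05392 (working shown to 5 dp, full precision carried).
H' = −Σ pᵢ ln pᵢ = −((-0.23613) + (-0.04534) + (-0.17545) + (-0.13769) + (-0.14782) + (-0.16666) + (-0.15746)) = 1.06655.
With S = 7 species, ln S = 1.94591, so J = 1.06655/1.94591 = 0.54810, i.e. 0.548 to 3 decimal places.

0.548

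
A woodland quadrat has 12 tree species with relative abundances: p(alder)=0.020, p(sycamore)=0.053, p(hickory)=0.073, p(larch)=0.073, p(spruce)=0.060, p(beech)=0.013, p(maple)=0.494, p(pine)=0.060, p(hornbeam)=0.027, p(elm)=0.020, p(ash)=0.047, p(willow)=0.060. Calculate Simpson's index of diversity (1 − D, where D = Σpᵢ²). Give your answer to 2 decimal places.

D = 0.02² + 0.053² + 0.073² + 0.073² + 0.06² + 0.013² + 0.494² + 0.06² + 0.027² + 0.02² + 0.047² + 0.06² = 0.0004 + 0.0028 + 0.0053 + 0.0053 + 0.0036 + 0.0002 + 0.2440 + 0.0036 + 0.0007 + 0.0004 + 0.0022 + 0.0036 = 0.2722 (working shown to 4 dp, full precision carried).
So 1 − D = 0.7278, i.e. 0.73 to 2 decimal places.

0.73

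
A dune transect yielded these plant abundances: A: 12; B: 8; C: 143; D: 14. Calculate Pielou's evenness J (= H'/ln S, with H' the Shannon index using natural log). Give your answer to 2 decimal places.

0.50

Total N = 12+8+143+14 = 177, so the proportions are 0.0678, 0.0452, 0.8079, 0.0791 (working shown to 4 dp, full precision carried).
H' = −Σ pᵢ ln pᵢ = −((-0.1825) + (-0.1400) + (-0.1723) + (-0.2007)) = 0.6954.
With S = 4 species, ln S = 1.3863, so J = 0.6954/1.3863 = 0.5016, i.e. 0.50 to 2 decimal places.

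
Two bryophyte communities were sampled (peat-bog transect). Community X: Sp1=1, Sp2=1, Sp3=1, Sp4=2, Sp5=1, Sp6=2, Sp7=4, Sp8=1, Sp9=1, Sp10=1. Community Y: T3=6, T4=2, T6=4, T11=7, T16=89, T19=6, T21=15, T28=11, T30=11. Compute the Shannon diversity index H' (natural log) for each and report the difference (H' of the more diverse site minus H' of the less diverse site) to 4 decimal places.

0.6787

Community X: N=15, proportions 0.0666667, 0.0666667, 0.0666667, 0.1333333, 0.0666667, 0.1333333, 0.2666667, 0.0666667, 0.0666667, 0.0666667, giving H' = 2.1535325 (working shown to 7 dp, full precision carried).
Community Y: N=151, proportions 0.0397351, 0.013245, 0.0264901, 0.0463576, 0.589404, 0.0397351, 0.0993377, 0.0728477, 0.0728477, giving H' = 1.4747829.
Difference = |2.1535325 − 1.4747829| = 0.6787496, i.e. 0.6787 to 4 decimal places.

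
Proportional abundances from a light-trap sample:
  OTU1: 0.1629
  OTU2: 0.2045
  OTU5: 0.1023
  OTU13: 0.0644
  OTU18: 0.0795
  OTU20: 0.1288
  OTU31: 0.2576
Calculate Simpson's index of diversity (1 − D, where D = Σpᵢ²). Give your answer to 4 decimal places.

D = 0.1629² + 0.2045² + 0.1023² + 0.0644² + 0.0795² + 0.1288² + 0.2576² = 0.026536 + 0.041820 + 0.010465 + 0.004147 + 0.006320 + 0.016589 + 0.066358 = 0.172237 (working shown to 6 dp, full precision carried).
So 1 − D = 0.827763, i.e. 0.8278 to 4 decimal places.

0.8278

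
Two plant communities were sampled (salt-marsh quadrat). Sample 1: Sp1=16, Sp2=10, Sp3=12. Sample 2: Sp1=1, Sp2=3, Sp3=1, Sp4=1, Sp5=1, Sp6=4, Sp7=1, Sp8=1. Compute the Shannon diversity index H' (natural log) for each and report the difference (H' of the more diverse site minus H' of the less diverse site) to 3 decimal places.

Sample 1: N=38, proportions 0.42105, 0.26316, 0.31579, giving H' = 1.07953 (working shown to 5 dp, full precision carried).
Sample 2: N=13, proportions 0.07692, 0.23077, 0.07692, 0.07692, 0.07692, 0.30769, 0.07692, 0.07692, giving H' = 1.88487.
Difference = |1.07953 − 1.88487| = 0.80534, i.e. 0.805 to 3 decimal places.

0.805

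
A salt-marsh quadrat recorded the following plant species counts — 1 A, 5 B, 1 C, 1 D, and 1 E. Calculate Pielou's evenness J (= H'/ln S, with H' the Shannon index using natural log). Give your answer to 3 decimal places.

Total N = 1+5+1+1+1 = 9, so the proportions are 0.11111, 0.55556, 0.11111, 0.11111, 0.11111 (working shown to 5 dp, full precision carried).
H' = −Σ pᵢ ln pᵢ = −((-0.24414) + (-0.32655) + (-0.24414) + (-0.24414) + (-0.24414)) = 1.30309.
With S = 5 species, ln S = 1.60944, so J = 1.30309/1.60944 = 0.80966, i.e. 0.810 to 3 decimal places.

0.810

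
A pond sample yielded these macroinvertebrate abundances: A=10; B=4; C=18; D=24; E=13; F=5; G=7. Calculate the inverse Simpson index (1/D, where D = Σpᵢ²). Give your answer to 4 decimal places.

Total N = 10+4+18+24+13+5+7 = 81, so the proportions are 0.12345679, 0.04938272, 0.22222222, 0.2962963, 0.16049383, 0.0617284, 0.08641975 (working shown to 8 dp, full precision carried).
D = 0.12345679² + 0.04938272² + 0.22222222² + 0.2962963² + 0.16049383² + 0.0617284² + 0.08641975² = 0.01524158 + 0.00243865 + 0.04938272 + 0.08779150 + 0.02575827 + 0.00381039 + 0.00746837 = 0.19189148.
So 1/D = 5.211279, i.e. 5.2113 to 4 decimal places.

5.2113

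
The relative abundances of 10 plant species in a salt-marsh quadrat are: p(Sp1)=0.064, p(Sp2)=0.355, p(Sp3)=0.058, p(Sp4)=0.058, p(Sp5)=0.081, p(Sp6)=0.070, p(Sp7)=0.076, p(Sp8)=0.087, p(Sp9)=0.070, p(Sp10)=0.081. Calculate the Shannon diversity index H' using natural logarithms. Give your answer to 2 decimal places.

Each pᵢ ln pᵢ term (working shown to 4 dp, full precision carried): 0.064×(-2.7489)=-0.1759, 0.355×(-1.0356)=-0.3677, 0.058×(-2.8473)=-0.1651, 0.058×(-2.8473)=-0.1651, 0.081×(-2.5133)=-0.2036, 0.07×(-2.6593)=-0.1861, 0.076×(-2.5770)=-0.1959, 0.087×(-2.4418)=-0.2124, 0.07×(-2.6593)=-0.1861, 0.081×(-2.5133)=-0.2036.
Sum = -2.0616, so H' = 2.06.

2.06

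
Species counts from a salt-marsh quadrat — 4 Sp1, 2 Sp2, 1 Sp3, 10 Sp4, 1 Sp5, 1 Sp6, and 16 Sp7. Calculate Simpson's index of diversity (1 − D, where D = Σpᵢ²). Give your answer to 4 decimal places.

0.6906

Total N = 4+2+1+10+1+1+16 = 35, so the proportions are 0.114286, 0.057143, 0.028571, 0.285714, 0.028571, 0.028571, 0.457143 (working shown to 6 dp, full precision carried).
D = 0.114286² + 0.057143² + 0.028571² + 0.285714² + 0.028571² + 0.028571² + 0.457143² = 0.013061 + 0.003265 + 0.000816 + 0.081633 + 0.000816 + 0.000816 + 0.208980 = 0.309388.
So 1 − D = 0.690612, i.e. 0.6906 to 4 decimal places.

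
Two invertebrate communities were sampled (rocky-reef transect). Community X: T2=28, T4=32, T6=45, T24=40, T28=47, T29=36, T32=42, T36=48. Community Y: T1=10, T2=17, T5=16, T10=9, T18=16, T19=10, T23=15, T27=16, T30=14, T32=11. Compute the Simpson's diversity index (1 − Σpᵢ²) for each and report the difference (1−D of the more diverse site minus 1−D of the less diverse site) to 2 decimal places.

0.02

Community X: N=318, proportions 0.0881, 0.1006, 0.1415, 0.1258, 0.1478, 0.1132, 0.1321, 0.1509, giving 1−D = 0.8714 (working shown to 4 dp, full precision carried).
Community Y: N=134, proportions 0.0746, 0.1269, 0.1194, 0.0672, 0.1194, 0.0746, 0.1119, 0.1194, 0.1045, 0.0821, giving 1−D = 0.8953.
Difference = |0.8714 − 0.8953| = 0.0239, i.e. 0.02 to 2 decimal places.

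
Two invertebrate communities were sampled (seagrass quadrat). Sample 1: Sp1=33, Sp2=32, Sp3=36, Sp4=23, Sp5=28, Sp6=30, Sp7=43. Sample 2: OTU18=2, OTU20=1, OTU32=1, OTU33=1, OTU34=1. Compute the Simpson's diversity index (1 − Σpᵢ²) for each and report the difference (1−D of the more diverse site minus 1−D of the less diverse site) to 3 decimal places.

0.075

Sample 1: N=225, proportions 0.146667, 0.142222, 0.16, 0.102222, 0.124444, 0.133333, 0.191111, giving 1−D = 0.852425 (working shown to 6 dp, full precision carried).
Sample 2: N=6, proportions 0.333333, 0.166667, 0.166667, 0.166667, 0.166667, giving 1−D = 0.777778.
Difference = |0.852425 − 0.777778| = 0.074647, i.e. 0.075 to 3 decimal places.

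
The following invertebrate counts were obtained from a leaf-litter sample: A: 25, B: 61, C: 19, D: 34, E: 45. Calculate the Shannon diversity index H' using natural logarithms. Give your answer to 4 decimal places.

1.5281

Total N = 25+61+19+34+45 = 184, so the proportions are 0.13587, 0.331522, 0.103261, 0.184783, 0.244565 (working shown to 6 dp, full precision carried).
Each pᵢ ln pᵢ term: 0.13587×(-1.996060)=-0.271204, 0.331522×(-1.104062)=-0.366021, 0.103261×(-2.270497)=-0.234453, 0.184783×(-1.688575)=-0.312019, 0.244565×(-1.408273)=-0.344415.
Sum = -1.528112, so H' = 1.5281.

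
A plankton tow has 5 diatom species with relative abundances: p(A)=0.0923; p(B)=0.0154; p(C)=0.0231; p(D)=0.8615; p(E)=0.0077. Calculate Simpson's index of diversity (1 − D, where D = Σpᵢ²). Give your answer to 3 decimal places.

D = 0.0923² + 0.0154² + 0.0231² + 0.8615² + 0.0077² = 0.00852 + 0.00024 + 0.00053 + 0.74218 + 0.00006 = 0.75153 (working shown to 5 dp, full precision carried).
So 1 − D = 0.24847, i.e. 0.248 to 3 decimal places.

0.248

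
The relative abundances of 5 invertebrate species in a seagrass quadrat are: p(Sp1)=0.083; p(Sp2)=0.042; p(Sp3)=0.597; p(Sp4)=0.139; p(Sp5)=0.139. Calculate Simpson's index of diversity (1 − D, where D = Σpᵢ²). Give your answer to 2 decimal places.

D = 0.083² + 0.042² + 0.597² + 0.139² + 0.139² = 0.0069 + 0.0018 + 0.3564 + 0.0193 + 0.0193 = 0.4037 (working shown to 4 dp, full precision carried).
So 1 − D = 0.5963, i.e. 0.60 to 2 decimal places.

0.60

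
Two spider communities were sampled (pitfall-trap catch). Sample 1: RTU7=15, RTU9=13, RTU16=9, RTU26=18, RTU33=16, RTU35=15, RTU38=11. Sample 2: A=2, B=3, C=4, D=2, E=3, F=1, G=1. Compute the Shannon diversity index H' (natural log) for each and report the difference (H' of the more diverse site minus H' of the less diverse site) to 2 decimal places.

Sample 1: N=97, proportions 0.1546, 0.134, 0.0928, 0.1856, 0.1649, 0.1546, 0.1134, giving H' = 1.9239 (working shown to 4 dp, full precision carried).
Sample 2: N=16, proportions 0.125, 0.1875, 0.25, 0.125, 0.1875, 0.0625, 0.0625, giving H' = 1.8407.
Difference = |1.9239 − 1.8407| = 0.0832, i.e. 0.08 to 2 decimal places.

0.08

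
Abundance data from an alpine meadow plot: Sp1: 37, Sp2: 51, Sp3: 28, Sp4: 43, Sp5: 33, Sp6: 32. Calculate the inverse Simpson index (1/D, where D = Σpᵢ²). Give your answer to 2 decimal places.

5.76

Total N = 37+51+28+43+33+32 = 224, so the proportions are 0.165179, 0.227679, 0.125, 0.191964, 0.147321, 0.142857 (working shown to 6 dp, full precision carried).
D = 0.165179² + 0.227679² + 0.125² + 0.191964² + 0.147321² + 0.142857² = 0.027284 + 0.051838 + 0.015625 + 0.036850 + 0.021704 + 0.020408 = 0.173709.
So 1/D = 5.7568, i.e. 5.76 to 2 decimal places.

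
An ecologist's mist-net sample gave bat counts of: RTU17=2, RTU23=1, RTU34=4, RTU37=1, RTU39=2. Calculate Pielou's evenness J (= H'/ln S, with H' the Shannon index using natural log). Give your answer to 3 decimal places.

Total N = 2+1+4+1+2 = 10, so the proportions are 0.2, 0.1, 0.4, 0.1, 0.2 (working shown to 5 dp, full precision carried).
H' = −Σ pᵢ ln pᵢ = −((-0.32189) + (-0.23026) + (-0.36652) + (-0.23026) + (-0.32189)) = 1.47081.
With S = 5 species, ln S = 1.60944, so J = 1.47081/1.60944 = 0.91386, i.e. 0.914 to 3 decimal places.

0.914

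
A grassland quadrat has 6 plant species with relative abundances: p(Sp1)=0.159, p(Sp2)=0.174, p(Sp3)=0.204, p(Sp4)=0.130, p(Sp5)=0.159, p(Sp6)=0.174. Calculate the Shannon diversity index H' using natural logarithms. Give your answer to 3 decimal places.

1.783

Each pᵢ ln pᵢ term (working shown to 5 dp, full precision carried): 0.159×(-1.83885)=-0.29238, 0.174×(-1.74870)=-0.30427, 0.204×(-1.58964)=-0.32429, 0.13×(-2.04022)=-0.26523, 0.159×(-1.83885)=-0.29238, 0.174×(-1.74870)=-0.30427.
Sum = -1.78282, so H' = 1.783.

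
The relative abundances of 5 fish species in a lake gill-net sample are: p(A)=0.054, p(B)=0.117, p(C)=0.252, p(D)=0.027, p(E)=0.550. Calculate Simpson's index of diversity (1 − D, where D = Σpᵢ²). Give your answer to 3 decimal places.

D = 0.054² + 0.117² + 0.252² + 0.027² + 0.55² = 0.00292 + 0.01369 + 0.06350 + 0.00073 + 0.30250 = 0.38334 (working shown to 5 dp, full precision carried).
So 1 − D = 0.61666, i.e. 0.617 to 3 decimal places.

0.617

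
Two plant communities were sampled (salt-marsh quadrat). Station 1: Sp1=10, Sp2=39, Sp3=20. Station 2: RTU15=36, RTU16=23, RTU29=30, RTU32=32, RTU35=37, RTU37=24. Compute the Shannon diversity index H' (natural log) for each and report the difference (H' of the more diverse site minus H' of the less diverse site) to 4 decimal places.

0.8144

Station 1: N=69, proportions 0.1449275, 0.5652174, 0.2898551, giving H' = 0.9613616 (working shown to 7 dp, full precision carried).
Station 2: N=182, proportions 0.1978022, 0.1263736, 0.1648352, 0.1758242, 0.2032967, 0.1318681, giving H' = 1.7757662.
Difference = |0.9613616 − 1.7757662| = 0.8144046, i.e. 0.8144 to 4 decimal places.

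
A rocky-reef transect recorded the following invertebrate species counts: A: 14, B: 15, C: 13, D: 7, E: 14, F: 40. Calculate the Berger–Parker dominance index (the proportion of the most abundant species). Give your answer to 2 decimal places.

Total N = 14+15+13+7+14+40 = 103, so the proportions are 0.1359, 0.1456, 0.1262, 0.068, 0.1359, 0.3883 (working shown to 4 dp, full precision carried).
The largest proportion is 0.3883, i.e. d = 0.39 to 2 decimal places.

0.39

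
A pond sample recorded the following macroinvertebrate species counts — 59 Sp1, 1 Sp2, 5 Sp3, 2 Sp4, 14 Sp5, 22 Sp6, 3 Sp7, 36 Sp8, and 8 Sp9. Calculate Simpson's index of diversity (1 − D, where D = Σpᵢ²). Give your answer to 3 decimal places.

Total N = 59+1+5+2+14+22+3+36+8 = 150, so the proportions are 0.39333, 0.00667, 0.03333, 0.01333, 0.09333, 0.14667, 0.02, 0.24, 0.05333 (working shown to 5 dp, full precision carried).
D = 0.39333² + 0.00667² + 0.03333² + 0.01333² + 0.09333² + 0.14667² + 0.02² + 0.24² + 0.05333² = 0.15471 + 0.00004 + 0.00111 + 0.00018 + 0.00871 + 0.02151 + 0.00040 + 0.05760 + 0.00284 = 0.24711.
So 1 − D = 0.75289, i.e. 0.753 to 3 decimal places.

0.753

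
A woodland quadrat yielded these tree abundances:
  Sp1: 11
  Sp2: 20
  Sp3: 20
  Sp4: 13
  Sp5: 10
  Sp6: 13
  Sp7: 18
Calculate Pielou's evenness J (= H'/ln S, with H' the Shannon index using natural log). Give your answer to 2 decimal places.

Total N = 11+20+20+13+10+13+18 = 105, so the proportions are 0.1048, 0.1905, 0.1905, 0.1238, 0.0952, 0.1238, 0.1714 (working shown to 4 dp, full precision carried).
H' = −Σ pᵢ ln pᵢ = −((-0.2363) + (-0.3159) + (-0.3159) + (-0.2586) + (-0.2239) + (-0.2586) + (-0.3023)) = 1.9116.
With S = 7 species, ln S = 1.9459, so J = 1.9116/1.9459 = 0.9824, i.e. 0.98 to 2 decimal places.

0.98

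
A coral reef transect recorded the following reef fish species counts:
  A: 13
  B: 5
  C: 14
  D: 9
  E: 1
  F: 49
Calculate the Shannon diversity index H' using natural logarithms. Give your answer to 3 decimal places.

Total N = 13+5+14+9+1+49 = 91, so the proportions are 0.14286, 0.05495, 0.15385, 0.0989, 0.01099, 0.53846 (working shown to 5 dp, full precision carried).
Each pᵢ ln pᵢ term: 0.14286×(-1.94591)=-0.27799, 0.05495×(-2.90142)=-0.15942, 0.15385×(-1.87180)=-0.28797, 0.0989×(-2.31363)=-0.22882, 0.01099×(-4.51086)=-0.04957, 0.53846×(-0.61904)=-0.33333.
Sum = -1.33710, so H' = 1.337.

1.337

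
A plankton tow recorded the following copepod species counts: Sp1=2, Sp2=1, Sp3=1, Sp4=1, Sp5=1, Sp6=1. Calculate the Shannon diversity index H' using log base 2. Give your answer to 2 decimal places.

2.52

Total N = 2+1+1+1+1+1 = 7, so the proportions are 0.2857, 0.1429, 0.1429, 0.1429, 0.1429, 0.1429 (working shown to 4 dp, full precision carried).
Each pᵢ log₂ pᵢ term: 0.2857×(-1.8074)=-0.5164, 0.1429×(-2.8074)=-0.4011, 0.1429×(-2.8074)=-0.4011, 0.1429×(-2.8074)=-0.4011, 0.1429×(-2.8074)=-0.4011, 0.1429×(-2.8074)=-0.4011.
Sum = -2.5216, so H' = 2.52.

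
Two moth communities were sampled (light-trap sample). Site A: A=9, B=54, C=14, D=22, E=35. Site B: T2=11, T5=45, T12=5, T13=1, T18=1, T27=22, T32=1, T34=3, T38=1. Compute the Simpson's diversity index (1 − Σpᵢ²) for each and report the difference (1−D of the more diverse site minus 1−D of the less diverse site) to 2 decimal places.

0.06

Site A: N=134, proportions 0.0672, 0.403, 0.1045, 0.1642, 0.2612, giving 1−D = 0.7270 (working shown to 4 dp, full precision carried).
Site B: N=90, proportions 0.1222, 0.5, 0.0556, 0.0111, 0.0111, 0.2444, 0.0111, 0.0333, 0.0111, giving 1−D = 0.6706.
Difference = |0.7270 − 0.6706| = 0.0564, i.e. 0.06 to 2 decimal places.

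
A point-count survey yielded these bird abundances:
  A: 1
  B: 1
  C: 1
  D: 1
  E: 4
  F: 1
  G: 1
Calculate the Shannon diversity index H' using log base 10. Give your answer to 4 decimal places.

Total N = 1+1+1+1+4+1+1 = 10, so the proportions are 0.1, 0.1, 0.1, 0.1, 0.4, 0.1, 0.1 (working shown to 6 dp, full precision carried).
Each pᵢ log₁₀ pᵢ term: 0.1×(-1.000000)=-0.100000, 0.1×(-1.000000)=-0.100000, 0.1×(-1.000000)=-0.100000, 0.1×(-1.000000)=-0.100000, 0.4×(-0.397940)=-0.159176, 0.1×(-1.000000)=-0.100000, 0.1×(-1.000000)=-0.100000.
Sum = -0.759176, so H' = 0.7592.

0.7592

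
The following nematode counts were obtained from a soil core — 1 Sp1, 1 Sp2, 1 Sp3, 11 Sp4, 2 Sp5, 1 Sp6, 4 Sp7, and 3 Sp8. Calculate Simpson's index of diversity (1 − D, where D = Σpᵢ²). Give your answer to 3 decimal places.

Total N = 1+1+1+11+2+1+4+3 = 24, so the proportions are 0.04167, 0.04167, 0.04167, 0.45833, 0.08333, 0.04167, 0.16667, 0.125 (working shown to 5 dp, full precision carried).
D = 0.04167² + 0.04167² + 0.04167² + 0.45833² + 0.08333² + 0.04167² + 0.16667² + 0.125² = 0.00174 + 0.00174 + 0.00174 + 0.21007 + 0.00694 + 0.00174 + 0.02778 + 0.01562 = 0.26736.
So 1 − D = 0.73264, i.e. 0.733 to 3 decimal places.

0.733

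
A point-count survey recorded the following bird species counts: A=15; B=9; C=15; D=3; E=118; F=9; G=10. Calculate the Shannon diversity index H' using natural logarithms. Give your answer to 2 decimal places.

Total N = 15+9+15+3+118+9+10 = 179, so the proportions are 0.0838, 0.0503, 0.0838, 0.0168, 0.6592, 0.0503, 0.0559 (working shown to 4 dp, full precision carried).
Each pᵢ ln pᵢ term: 0.0838×(-2.4793)=-0.2078, 0.0503×(-2.9902)=-0.1503, 0.0838×(-2.4793)=-0.2078, 0.0168×(-4.0888)=-0.0685, 0.6592×(-0.4167)=-0.2747, 0.0503×(-2.9902)=-0.1503, 0.0559×(-2.8848)=-0.1612.
Sum = -1.2206, so H' = 1.22.

1.22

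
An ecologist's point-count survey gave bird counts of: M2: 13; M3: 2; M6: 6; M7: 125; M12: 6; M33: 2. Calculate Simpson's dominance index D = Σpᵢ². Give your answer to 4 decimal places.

0.6693

Total N = 13+2+6+125+6+2 = 154, so the proportions are 0.084416, 0.012987, 0.038961, 0.811688, 0.038961, 0.012987 (working shown to 6 dp, full precision carried).
D = 0.084416² + 0.012987² + 0.038961² + 0.811688² + 0.038961² + 0.012987² = 0.007126 + 0.000169 + 0.001518 + 0.658838 + 0.001518 + 0.000169 = 0.669337.
To 4 decimal places, D = 0.6693.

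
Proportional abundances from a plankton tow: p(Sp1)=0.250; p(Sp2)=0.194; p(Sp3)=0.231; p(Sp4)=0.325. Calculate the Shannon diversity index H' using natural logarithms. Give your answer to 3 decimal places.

Each pᵢ ln pᵢ term (working shown to 5 dp, full precision carried): 0.25×(-1.38629)=-0.34657, 0.194×(-1.63990)=-0.31814, 0.231×(-1.46534)=-0.33849, 0.325×(-1.12393)=-0.36528.
Sum = -1.36848, so H' = 1.368.

1.368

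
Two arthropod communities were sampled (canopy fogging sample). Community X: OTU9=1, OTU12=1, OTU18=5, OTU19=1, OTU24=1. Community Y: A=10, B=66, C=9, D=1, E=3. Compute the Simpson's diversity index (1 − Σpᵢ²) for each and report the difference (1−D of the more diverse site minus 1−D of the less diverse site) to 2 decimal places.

0.22

Community X: N=9, proportions 0.1111, 0.1111, 0.5556, 0.1111, 0.1111, giving 1−D = 0.6420 (working shown to 4 dp, full precision carried).
Community Y: N=89, proportions 0.1124, 0.7416, 0.1011, 0.0112, 0.0337, giving 1−D = 0.4260.
Difference = |0.6420 − 0.4260| = 0.2160, i.e. 0.22 to 2 decimal places.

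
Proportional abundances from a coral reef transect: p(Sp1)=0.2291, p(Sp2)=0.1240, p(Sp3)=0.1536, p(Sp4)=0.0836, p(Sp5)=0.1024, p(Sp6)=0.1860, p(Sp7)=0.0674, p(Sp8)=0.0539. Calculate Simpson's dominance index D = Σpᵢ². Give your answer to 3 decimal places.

0.151

D = 0.2291² + 0.124² + 0.1536² + 0.0836² + 0.1024² + 0.186² + 0.0674² + 0.0539² = 0.05249 + 0.01538 + 0.02359 + 0.00699 + 0.01049 + 0.03460 + 0.00454 + 0.00291 = 0.15097 (working shown to 5 dp, full precision carried).
To 3 decimal places, D = 0.151.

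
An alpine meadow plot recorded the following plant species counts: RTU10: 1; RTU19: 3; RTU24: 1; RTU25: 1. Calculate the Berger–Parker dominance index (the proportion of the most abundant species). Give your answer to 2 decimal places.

Total N = 1+3+1+1 = 6, so the proportions are 0.1667, 0.5, 0.1667, 0.1667 (working shown to 4 dp, full precision carried).
The largest proportion is 0.5, i.e. d = 0.50 to 2 decimal places.

0.50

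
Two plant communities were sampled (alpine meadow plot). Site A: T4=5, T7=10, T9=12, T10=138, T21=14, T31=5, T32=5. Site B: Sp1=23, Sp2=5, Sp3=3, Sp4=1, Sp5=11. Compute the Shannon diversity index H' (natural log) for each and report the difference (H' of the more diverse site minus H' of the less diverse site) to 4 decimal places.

Site A: N=189, proportions 0.026455, 0.05291, 0.063492, 0.730159, 0.074074, 0.026455, 0.026455, giving H' = 1.041249 (working shown to 6 dp, full precision carried).
Site B: N=43, proportions 0.534884, 0.116279, 0.069767, 0.023256, 0.255814, giving H' = 1.206869.
Difference = |1.041249 − 1.206869| = 0.165620, i.e. 0.1656 to 4 decimal places.

0.1656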